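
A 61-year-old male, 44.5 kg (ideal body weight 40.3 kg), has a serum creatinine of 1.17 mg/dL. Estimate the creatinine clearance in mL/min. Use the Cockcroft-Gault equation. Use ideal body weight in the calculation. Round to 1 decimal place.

CrCl = (140 − 61) × 40.3 / (72 × 1.17) = 3183.7 / 84.24 ≈ 37.8 mL/min

37.8 mL/min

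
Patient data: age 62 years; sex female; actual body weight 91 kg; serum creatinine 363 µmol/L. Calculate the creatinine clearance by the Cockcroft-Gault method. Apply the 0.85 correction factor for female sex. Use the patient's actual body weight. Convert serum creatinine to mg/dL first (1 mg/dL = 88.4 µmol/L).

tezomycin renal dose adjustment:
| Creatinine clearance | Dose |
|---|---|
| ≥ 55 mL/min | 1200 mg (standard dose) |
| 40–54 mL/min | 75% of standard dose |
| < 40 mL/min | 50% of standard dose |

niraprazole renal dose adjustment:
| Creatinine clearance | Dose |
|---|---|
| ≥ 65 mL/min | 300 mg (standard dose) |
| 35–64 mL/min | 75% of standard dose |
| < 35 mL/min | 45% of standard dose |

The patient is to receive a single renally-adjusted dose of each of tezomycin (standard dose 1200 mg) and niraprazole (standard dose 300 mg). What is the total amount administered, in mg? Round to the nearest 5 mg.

SCr = 363 / 88.4 = 4.106 mg/dL
CrCl = (140 − 62) × 91 / (72 × 4.106) × 0.85 = 7098.0 / 295.63 × 0.85 ≈ 20.4 mL/min
CrCl ≈ 20 mL/min.
tezomycin: < 40 mL/min → 50% of 1200 mg = 600 mg.
niraprazole: < 35 mL/min → 45% of 300 mg = 135 mg.
Total = 600 + 135 = 735 mg.

735 mg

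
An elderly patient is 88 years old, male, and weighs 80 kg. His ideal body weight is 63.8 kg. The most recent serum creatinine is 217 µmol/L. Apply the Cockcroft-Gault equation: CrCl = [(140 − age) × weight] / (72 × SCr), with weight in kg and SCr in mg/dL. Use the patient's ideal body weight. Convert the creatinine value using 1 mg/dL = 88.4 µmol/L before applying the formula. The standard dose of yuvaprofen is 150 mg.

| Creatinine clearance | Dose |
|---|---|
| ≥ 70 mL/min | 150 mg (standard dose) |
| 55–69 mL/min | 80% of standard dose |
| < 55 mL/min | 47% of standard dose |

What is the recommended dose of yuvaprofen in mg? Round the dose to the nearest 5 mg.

SCr = 217 / 88.4 = 2.455 mg/dL
CrCl = (140 − 88) × 63.8 / (72 × 2.455) = 3317.6 / 176.76 ≈ 18.8 mL/min
CrCl ≈ 19 mL/min → bracket < 55 mL/min.
47% of 150 mg = 70.5 mg → 70 mg

70 mg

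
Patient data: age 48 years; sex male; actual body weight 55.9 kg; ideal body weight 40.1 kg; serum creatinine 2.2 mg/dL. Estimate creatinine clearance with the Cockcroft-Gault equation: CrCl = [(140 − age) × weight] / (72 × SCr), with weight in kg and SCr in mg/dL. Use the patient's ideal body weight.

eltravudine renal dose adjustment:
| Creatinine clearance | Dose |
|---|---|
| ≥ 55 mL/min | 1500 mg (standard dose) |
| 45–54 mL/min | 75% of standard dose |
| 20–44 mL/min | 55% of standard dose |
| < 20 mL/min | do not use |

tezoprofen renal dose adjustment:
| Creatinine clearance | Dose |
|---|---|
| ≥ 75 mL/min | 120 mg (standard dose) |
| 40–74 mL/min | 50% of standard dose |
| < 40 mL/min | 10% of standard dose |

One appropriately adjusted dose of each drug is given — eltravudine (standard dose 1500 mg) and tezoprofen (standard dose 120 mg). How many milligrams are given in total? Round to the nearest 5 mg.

CrCl = (140 − 48) × 40.1 / (72 × 2.2) = 3689.2 / 158.40 ≈ 23.3 mL/min
CrCl ≈ 23 mL/min.
eltravudine: 20–44 mL/min → 55% of 1500 mg = 825 mg.
tezoprofen: < 40 mL/min → 10% of 120 mg = 12 mg.
Total = 825 + 12 = 837 mg.

835 mg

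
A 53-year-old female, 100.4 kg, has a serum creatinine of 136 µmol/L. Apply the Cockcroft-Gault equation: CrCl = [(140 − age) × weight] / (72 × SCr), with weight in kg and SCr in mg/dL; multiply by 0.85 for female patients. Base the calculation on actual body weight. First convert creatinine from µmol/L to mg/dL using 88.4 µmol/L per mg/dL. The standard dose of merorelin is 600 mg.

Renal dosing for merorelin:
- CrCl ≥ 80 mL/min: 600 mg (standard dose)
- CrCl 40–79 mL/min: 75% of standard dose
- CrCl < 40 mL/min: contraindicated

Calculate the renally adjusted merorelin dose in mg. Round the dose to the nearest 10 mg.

450 mg

SCr = 136 / 88.4 = 1.538 mg/dL
CrCl = (140 − 53) × 100.4 / (72 × 1.538) × 0.85 = 8734.8 / 110.74 × 0.85 ≈ 67.0 mL/min
CrCl ≈ 67 mL/min → bracket 40–79 mL/min.
75% of 600 mg = 450 mg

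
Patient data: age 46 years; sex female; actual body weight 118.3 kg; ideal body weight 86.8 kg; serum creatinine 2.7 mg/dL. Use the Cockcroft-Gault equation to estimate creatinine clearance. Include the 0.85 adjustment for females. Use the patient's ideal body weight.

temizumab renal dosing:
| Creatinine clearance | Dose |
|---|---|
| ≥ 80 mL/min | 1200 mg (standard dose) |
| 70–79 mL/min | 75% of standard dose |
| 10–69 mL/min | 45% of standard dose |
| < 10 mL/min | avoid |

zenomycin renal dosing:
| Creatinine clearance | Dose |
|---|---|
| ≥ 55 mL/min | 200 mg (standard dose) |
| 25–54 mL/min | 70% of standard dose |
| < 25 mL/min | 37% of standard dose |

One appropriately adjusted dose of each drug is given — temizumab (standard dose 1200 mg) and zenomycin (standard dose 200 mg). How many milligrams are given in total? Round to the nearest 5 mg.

CrCl = (140 − 46) × 86.8 / (72 × 2.7) × 0.85 = 8159.2 / 194.40 × 0.85 ≈ 35.7 mL/min
CrCl ≈ 36 mL/min.
temizumab: 10–69 mL/min → 45% of 1200 mg = 540 mg.
zenomycin: 25–54 mL/min → 70% of 200 mg = 140 mg.
Total = 540 + 140 = 680 mg.

680 mg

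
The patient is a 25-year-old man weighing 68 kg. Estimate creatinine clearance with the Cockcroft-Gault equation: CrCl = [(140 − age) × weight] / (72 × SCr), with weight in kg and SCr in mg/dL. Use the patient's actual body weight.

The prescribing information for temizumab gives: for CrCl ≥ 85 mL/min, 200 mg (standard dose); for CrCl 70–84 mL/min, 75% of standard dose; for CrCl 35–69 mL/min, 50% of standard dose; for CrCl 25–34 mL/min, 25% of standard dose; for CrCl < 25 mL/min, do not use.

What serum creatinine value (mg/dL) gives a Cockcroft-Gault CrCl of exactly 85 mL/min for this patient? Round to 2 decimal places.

Standard dose requires CrCl ≥ 85 mL/min.
Set (140 − 25) × 68 / (72 × SCr) = 85
SCr = (140 − 25) × 68 / (72 × 85) = 1.278 mg/dL

1.28 mg/dL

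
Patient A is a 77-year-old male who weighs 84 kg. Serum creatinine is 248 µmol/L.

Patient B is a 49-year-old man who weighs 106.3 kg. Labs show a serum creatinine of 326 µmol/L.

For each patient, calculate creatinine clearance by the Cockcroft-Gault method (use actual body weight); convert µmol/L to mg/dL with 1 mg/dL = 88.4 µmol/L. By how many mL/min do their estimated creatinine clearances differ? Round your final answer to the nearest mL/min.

Patient A: SCr = 248 / 88.4 = 2.805 mg/dL
Patient A: CrCl = (140 − 77) × 84 / (72 × 2.805) = 5292.0 / 201.96 ≈ 26.2 mL/min
Patient B: SCr = 326 / 88.4 = 3.688 mg/dL
Patient B: CrCl = (140 − 49) × 106.3 / (72 × 3.688) = 9673.3 / 265.54 ≈ 36.4 mL/min
|26.2 − 36.4| = 10.2 mL/min

10 mL/min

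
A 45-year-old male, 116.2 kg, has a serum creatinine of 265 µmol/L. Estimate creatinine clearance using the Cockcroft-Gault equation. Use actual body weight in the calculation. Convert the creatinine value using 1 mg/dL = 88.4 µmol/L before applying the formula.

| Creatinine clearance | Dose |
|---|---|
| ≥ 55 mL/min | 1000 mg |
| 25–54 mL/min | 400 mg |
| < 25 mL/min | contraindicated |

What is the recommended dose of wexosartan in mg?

SCr = 265 / 88.4 = 2.998 mg/dL
CrCl = (140 − 45) × 116.2 / (72 × 2.998) = 11039.0 / 215.86 ≈ 51.1 mL/min
CrCl ≈ 51 mL/min → bracket 25–54 mL/min.
Dose for this bracket: 400 mg.

400 mg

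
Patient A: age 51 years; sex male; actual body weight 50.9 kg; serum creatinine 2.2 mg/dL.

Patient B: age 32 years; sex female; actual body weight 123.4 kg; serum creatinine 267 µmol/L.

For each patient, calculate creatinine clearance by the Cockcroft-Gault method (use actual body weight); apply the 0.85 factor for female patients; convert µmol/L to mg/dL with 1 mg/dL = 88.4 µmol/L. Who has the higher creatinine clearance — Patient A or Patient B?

Patient B

Patient A: CrCl = (140 − 51) × 50.9 / (72 × 2.2) = 4530.1 / 158.40 ≈ 28.6 mL/min
Patient B: SCr = 267 / 88.4 = 3.02 mg/dL
Patient B: CrCl = (140 − 32) × 123.4 / (72 × 3.02) × 0.85 = 13327.2 / 217.44 × 0.85 ≈ 52.1 mL/min
28.6 vs 52.1 mL/min → Patient B is higher.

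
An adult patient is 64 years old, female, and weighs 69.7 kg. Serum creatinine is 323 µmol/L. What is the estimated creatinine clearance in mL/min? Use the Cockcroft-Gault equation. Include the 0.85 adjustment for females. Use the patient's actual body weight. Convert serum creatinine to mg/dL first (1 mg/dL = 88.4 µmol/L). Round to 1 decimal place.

SCr = 323 / 88.4 = 3.654 mg/dL
CrCl = (140 − 64) × 69.7 / (72 × 3.654) × 0.85 = 5297.2 / 263.09 × 0.85 ≈ 17.1 mL/min

17.1 mL/min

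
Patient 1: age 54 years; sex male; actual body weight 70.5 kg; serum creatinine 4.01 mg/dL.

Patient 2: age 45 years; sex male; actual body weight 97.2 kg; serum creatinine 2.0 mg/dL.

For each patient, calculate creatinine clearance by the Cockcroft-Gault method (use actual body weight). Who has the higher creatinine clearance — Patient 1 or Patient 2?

Patient 1: CrCl = (140 − 54) × 70.5 / (72 × 4.01) = 6063.0 / 288.72 ≈ 21.0 mL/min
Patient 2: CrCl = (140 − 45) × 97.2 / (72 × 2) = 9234.0 / 144.00 ≈ 64.1 mL/min
21.0 vs 64.1 mL/min → Patient 2 is higher.

Patient 2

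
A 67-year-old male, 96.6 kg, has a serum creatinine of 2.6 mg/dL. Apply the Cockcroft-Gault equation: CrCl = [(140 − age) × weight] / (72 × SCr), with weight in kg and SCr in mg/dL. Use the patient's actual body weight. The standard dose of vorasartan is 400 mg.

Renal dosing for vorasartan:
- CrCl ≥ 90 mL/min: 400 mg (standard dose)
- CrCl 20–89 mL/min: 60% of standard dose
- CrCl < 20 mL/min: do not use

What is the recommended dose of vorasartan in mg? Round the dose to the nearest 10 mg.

CrCl = (140 − 67) × 96.6 / (72 × 2.6) = 7051.8 / 187.20 ≈ 37.7 mL/min
CrCl ≈ 38 mL/min → bracket 20–89 mL/min.
60% of 400 mg = 240 mg

240 mg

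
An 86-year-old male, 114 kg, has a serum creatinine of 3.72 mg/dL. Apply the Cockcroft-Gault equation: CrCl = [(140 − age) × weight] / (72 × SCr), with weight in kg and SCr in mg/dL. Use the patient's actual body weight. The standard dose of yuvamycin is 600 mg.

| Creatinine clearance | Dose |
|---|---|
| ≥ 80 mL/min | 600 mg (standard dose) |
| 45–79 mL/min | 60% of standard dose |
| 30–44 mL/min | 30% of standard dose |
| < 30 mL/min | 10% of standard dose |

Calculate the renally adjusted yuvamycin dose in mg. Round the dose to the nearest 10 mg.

60 mg

CrCl = (140 − 86) × 114 / (72 × 3.72) = 6156.0 / 267.84 ≈ 23.0 mL/min
CrCl ≈ 23 mL/min → bracket < 30 mL/min.
10% of 600 mg = 60 mg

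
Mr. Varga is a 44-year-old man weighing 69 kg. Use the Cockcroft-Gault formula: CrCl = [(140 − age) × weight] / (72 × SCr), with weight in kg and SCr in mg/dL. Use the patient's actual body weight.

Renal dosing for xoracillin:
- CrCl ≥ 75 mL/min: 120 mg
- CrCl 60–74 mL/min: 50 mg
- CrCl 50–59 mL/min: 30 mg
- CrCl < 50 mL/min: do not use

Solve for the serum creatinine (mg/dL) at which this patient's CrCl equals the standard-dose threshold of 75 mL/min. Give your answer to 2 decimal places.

1.23 mg/dL

Standard dose requires CrCl ≥ 75 mL/min.
Set (140 − 44) × 69 / (72 × SCr) = 75
SCr = (140 − 44) × 69 / (72 × 75) = 1.227 mg/dL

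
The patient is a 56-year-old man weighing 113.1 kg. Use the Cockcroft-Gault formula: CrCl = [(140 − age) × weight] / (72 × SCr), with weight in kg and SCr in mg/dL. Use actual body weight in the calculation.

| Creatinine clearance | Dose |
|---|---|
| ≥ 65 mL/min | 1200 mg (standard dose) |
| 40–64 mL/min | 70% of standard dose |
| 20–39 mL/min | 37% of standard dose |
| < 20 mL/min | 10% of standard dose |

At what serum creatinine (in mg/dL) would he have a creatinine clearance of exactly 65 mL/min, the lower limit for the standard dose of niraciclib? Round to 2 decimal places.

2.03 mg/dL

Standard dose requires CrCl ≥ 65 mL/min.
Set (140 − 56) × 113.1 / (72 × SCr) = 65
SCr = (140 − 56) × 113.1 / (72 × 65) = 2.030 mg/dL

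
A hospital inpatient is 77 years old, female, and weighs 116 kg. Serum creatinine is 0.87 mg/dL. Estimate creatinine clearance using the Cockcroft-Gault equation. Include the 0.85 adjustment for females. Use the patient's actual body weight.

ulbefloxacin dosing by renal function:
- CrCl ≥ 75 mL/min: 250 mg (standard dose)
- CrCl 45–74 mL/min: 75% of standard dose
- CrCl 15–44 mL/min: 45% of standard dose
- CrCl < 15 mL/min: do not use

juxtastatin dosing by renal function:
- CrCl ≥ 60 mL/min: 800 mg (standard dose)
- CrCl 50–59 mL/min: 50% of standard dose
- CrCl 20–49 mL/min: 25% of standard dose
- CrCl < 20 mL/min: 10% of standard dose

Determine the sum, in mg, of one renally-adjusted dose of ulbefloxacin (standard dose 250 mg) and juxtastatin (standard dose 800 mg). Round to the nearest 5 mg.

1050 mg

CrCl = (140 − 77) × 116 / (72 × 0.87) × 0.85 = 7308.0 / 62.64 × 0.85 ≈ 99.2 mL/min
CrCl ≈ 99 mL/min.
ulbefloxacin: ≥ 75 mL/min → 100% of 250 mg = 250 mg.
juxtastatin: ≥ 60 mL/min → 100% of 800 mg = 800 mg.
Total = 250 + 800 = 1050 mg.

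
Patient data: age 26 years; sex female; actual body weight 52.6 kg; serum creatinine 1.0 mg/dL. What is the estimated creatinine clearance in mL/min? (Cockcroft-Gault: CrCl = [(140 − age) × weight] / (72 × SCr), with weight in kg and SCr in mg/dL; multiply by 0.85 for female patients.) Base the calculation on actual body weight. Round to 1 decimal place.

CrCl = (140 − 26) × 52.6 / (72 × 1) × 0.85 = 5996.4 / 72.00 × 0.85 ≈ 70.8 mL/min

70.8 mL/min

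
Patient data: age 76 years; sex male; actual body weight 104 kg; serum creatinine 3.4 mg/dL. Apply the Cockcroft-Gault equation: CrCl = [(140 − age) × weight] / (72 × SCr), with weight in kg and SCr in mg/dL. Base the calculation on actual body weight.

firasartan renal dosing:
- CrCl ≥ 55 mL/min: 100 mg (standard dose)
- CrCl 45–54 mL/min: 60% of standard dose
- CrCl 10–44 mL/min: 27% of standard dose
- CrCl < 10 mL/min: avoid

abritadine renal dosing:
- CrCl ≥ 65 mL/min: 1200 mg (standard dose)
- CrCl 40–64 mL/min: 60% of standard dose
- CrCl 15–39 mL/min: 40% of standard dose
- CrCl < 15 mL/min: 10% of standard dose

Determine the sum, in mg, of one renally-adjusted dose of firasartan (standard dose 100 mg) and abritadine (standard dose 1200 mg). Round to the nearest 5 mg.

CrCl = (140 − 76) × 104 / (72 × 3.4) = 6656.0 / 244.80 ≈ 27.2 mL/min
CrCl ≈ 27 mL/min.
firasartan: 10–44 mL/min → 27% of 100 mg = 27 mg.
abritadine: 15–39 mL/min → 40% of 1200 mg = 480 mg.
Total = 27 + 480 = 507 mg.

505 mg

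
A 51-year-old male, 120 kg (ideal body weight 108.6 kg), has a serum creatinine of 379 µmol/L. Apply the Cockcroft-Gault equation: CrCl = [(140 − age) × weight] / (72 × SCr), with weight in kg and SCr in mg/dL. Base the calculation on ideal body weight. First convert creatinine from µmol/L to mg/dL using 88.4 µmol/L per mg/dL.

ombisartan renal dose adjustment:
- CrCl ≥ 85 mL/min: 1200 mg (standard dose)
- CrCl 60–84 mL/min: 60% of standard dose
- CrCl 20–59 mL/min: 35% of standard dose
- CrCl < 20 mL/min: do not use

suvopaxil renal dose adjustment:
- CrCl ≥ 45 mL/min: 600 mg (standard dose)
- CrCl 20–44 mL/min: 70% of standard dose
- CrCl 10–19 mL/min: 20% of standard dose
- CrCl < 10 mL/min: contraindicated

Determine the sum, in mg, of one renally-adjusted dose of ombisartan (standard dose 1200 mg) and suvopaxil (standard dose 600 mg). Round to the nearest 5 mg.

SCr = 379 / 88.4 = 4.287 mg/dL
CrCl = (140 − 51) × 108.6 / (72 × 4.287) = 9665.4 / 308.66 ≈ 31.3 mL/min
CrCl ≈ 31 mL/min.
ombisartan: 20–59 mL/min → 35% of 1200 mg = 420 mg.
suvopaxil: 20–44 mL/min → 70% of 600 mg = 420 mg.
Total = 420 + 420 = 840 mg.

840 mg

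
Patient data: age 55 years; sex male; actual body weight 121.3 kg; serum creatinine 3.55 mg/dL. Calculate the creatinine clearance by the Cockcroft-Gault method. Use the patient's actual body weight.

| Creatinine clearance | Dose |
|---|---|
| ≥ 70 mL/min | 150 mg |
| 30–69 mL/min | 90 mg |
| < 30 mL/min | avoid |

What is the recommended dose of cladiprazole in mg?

CrCl = (140 − 55) × 121.3 / (72 × 3.55) = 10310.5 / 255.60 ≈ 40.3 mL/min
CrCl ≈ 40 mL/min → bracket 30–69 mL/min.
Dose for this bracket: 90 mg.

90 mg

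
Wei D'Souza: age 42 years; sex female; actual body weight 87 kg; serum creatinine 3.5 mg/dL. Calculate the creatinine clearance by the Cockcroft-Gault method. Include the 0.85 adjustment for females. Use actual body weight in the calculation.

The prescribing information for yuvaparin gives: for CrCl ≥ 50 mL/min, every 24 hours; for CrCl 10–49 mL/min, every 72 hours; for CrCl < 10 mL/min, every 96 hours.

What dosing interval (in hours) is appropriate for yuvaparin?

CrCl = (140 − 42) × 87 / (72 × 3.5) × 0.85 = 8526.0 / 252.00 × 0.85 ≈ 28.8 mL/min
CrCl ≈ 29 mL/min → bracket 10–49 mL/min → every 72 hours.

every 72 hours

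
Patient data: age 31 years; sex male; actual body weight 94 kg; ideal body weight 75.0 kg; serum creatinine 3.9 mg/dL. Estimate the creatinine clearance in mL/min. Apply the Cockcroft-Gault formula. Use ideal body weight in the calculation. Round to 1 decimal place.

CrCl = (140 − 31) × 75 / (72 × 3.9) = 8175.0 / 280.80 ≈ 29.1 mL/min

29.1 mL/min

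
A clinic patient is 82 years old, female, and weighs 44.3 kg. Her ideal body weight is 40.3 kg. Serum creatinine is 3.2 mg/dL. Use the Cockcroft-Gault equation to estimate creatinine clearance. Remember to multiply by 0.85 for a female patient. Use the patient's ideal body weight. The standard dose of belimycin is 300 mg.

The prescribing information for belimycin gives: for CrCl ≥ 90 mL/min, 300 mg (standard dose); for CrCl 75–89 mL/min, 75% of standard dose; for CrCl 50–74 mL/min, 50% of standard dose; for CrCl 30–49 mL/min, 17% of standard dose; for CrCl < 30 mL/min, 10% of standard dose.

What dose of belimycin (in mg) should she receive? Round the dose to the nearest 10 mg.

30 mg

CrCl = (140 − 82) × 40.3 / (72 × 3.2) × 0.85 = 2337.4 / 230.40 × 0.85 ≈ 8.6 mL/min
CrCl ≈ 9 mL/min → bracket < 30 mL/min.
10% of 300 mg = 30 mg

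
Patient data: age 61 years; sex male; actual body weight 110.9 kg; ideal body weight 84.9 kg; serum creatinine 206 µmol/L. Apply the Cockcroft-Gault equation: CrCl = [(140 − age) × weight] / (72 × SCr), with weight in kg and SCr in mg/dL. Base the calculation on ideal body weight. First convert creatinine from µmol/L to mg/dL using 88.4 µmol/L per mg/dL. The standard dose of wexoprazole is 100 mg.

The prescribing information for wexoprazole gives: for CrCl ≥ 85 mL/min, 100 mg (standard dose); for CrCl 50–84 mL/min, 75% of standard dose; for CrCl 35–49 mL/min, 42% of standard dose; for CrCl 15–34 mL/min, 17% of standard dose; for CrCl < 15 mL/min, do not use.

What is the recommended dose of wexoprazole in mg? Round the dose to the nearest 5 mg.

SCr = 206 / 88.4 = 2.33 mg/dL
CrCl = (140 − 61) × 84.9 / (72 × 2.33) = 6707.1 / 167.76 ≈ 40.0 mL/min
CrCl ≈ 40 mL/min → bracket 35–49 mL/min.
42% of 100 mg = 42 mg → 40 mg

40 mg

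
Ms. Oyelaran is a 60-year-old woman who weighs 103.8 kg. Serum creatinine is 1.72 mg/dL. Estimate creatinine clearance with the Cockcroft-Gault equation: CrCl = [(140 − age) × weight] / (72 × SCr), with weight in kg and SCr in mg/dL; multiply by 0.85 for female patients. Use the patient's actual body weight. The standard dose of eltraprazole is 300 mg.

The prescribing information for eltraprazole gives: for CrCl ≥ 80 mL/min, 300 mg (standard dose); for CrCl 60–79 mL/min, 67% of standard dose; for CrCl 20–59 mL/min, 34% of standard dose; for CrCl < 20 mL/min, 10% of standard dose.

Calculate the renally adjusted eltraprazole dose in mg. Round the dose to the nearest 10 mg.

CrCl = (140 − 60) × 103.8 / (72 × 1.72) × 0.85 = 8304.0 / 123.84 × 0.85 ≈ 57.0 mL/min
CrCl ≈ 57 mL/min → bracket 20–59 mL/min.
34% of 300 mg = 102 mg → 100 mg

100 mg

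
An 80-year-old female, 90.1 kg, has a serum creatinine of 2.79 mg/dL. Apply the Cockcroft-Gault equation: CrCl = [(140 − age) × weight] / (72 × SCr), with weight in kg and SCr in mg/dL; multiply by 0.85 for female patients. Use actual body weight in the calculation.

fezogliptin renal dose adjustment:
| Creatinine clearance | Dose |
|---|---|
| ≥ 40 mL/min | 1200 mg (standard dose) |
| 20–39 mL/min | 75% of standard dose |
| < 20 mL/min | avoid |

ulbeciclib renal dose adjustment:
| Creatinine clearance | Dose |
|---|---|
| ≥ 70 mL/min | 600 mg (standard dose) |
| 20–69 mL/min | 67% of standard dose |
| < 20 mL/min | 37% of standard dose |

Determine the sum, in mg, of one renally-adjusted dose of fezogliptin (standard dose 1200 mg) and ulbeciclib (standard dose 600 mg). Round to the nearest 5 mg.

CrCl = (140 − 80) × 90.1 / (72 × 2.79) × 0.85 = 5406.0 / 200.88 × 0.85 ≈ 22.9 mL/min
CrCl ≈ 23 mL/min.
fezogliptin: 20–39 mL/min → 75% of 1200 mg = 900 mg.
ulbeciclib: 20–69 mL/min → 67% of 600 mg = 402 mg.
Total = 900 + 402 = 1302 mg.

1300 mg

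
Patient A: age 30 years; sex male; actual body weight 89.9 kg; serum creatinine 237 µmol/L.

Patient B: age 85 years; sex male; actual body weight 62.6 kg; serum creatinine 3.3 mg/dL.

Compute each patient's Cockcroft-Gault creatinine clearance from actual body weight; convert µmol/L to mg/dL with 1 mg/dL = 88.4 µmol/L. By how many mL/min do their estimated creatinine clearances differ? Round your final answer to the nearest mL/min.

37 mL/min

Patient A: SCr = 237 / 88.4 = 2.681 mg/dL
Patient A: CrCl = (140 − 30) × 89.9 / (72 × 2.681) = 9889.0 / 193.03 ≈ 51.2 mL/min
Patient B: CrCl = (140 − 85) × 62.6 / (72 × 3.3) = 3443.0 / 237.60 ≈ 14.5 mL/min
|51.2 − 14.5| = 36.7 mL/min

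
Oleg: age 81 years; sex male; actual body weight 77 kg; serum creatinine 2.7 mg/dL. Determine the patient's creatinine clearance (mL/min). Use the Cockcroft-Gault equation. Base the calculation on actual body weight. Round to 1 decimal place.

CrCl = (140 − 81) × 77 / (72 × 2.7) = 4543.0 / 194.40 ≈ 23.4 mL/min

23.4 mL/min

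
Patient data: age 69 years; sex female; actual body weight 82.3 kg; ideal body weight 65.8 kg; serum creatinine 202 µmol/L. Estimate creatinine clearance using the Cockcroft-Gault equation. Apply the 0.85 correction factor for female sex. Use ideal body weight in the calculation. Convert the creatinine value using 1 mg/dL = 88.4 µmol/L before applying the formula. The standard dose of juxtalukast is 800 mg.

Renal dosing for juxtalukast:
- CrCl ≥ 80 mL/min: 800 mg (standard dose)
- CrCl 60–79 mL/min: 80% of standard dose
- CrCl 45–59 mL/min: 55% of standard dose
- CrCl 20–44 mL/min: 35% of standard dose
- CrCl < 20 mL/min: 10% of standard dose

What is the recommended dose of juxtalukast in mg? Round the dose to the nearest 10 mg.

280 mg

SCr = 202 / 88.4 = 2.285 mg/dL
CrCl = (140 − 69) × 65.8 / (72 × 2.285) × 0.85 = 4671.8 / 164.52 × 0.85 ≈ 24.1 mL/min
CrCl ≈ 24 mL/min → bracket 20–44 mL/min.
35% of 800 mg = 280 mg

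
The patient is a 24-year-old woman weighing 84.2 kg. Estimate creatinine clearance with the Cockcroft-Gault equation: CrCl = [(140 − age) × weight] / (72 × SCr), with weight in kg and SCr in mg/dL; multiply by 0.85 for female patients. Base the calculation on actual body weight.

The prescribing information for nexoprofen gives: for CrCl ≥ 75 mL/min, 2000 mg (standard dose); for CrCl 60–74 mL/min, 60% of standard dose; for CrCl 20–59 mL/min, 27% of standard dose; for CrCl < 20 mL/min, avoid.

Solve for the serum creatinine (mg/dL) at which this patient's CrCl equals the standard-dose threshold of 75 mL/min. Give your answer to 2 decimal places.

1.54 mg/dL

Standard dose requires CrCl ≥ 75 mL/min.
Set (140 − 24) × 84.2 × 0.85 / (72 × SCr) = 75
SCr = (140 − 24) × 84.2 × 0.85 / (72 × 75) = 1.537 mg/dL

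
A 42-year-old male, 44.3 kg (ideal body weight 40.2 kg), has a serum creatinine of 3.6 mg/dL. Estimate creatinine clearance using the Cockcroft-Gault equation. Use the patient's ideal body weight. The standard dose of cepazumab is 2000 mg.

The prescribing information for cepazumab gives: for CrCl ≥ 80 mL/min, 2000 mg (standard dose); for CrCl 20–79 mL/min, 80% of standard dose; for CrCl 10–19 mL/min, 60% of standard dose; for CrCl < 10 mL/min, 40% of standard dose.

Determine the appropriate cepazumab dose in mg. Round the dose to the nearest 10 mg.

1200 mg

CrCl = (140 − 42) × 40.2 / (72 × 3.6) = 3939.6 / 259.20 ≈ 15.2 mL/min
CrCl ≈ 15 mL/min → bracket 10–19 mL/min.
60% of 2000 mg = 1200 mg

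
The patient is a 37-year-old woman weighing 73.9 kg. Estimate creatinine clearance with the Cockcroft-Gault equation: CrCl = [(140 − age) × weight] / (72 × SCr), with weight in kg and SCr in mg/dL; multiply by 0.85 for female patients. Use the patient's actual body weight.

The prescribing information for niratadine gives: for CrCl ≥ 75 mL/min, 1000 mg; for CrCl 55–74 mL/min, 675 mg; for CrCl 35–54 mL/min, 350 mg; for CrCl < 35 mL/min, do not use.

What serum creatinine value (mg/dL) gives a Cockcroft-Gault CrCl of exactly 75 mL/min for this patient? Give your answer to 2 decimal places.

1.20 mg/dL

Standard dose requires CrCl ≥ 75 mL/min.
Set (140 − 37) × 73.9 × 0.85 / (72 × SCr) = 75
SCr = (140 − 37) × 73.9 × 0.85 / (72 × 75) = 1.198 mg/dL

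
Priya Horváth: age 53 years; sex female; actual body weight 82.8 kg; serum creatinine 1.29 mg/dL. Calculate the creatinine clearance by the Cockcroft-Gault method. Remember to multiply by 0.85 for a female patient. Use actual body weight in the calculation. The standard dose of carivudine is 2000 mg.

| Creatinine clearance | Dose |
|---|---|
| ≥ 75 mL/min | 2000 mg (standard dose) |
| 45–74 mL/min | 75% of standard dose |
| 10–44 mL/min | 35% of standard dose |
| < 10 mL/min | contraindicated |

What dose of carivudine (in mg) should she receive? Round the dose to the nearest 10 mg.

1500 mg

CrCl = (140 − 53) × 82.8 / (72 × 1.29) × 0.85 = 7203.6 / 92.88 × 0.85 ≈ 65.9 mL/min
CrCl ≈ 66 mL/min → bracket 45–74 mL/min.
75% of 2000 mg = 1500 mg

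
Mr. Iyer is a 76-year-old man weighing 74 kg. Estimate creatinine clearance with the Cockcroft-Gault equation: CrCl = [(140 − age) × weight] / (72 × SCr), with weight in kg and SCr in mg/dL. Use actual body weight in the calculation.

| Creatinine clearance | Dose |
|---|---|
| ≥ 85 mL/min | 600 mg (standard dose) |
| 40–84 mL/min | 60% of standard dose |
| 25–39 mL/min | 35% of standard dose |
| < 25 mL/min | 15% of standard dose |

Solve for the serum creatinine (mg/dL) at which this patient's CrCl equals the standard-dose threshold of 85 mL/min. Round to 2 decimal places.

Standard dose requires CrCl ≥ 85 mL/min.
Set (140 − 76) × 74 / (72 × SCr) = 85
SCr = (140 − 76) × 74 / (72 × 85) = 0.774 mg/dL

0.77 mg/dL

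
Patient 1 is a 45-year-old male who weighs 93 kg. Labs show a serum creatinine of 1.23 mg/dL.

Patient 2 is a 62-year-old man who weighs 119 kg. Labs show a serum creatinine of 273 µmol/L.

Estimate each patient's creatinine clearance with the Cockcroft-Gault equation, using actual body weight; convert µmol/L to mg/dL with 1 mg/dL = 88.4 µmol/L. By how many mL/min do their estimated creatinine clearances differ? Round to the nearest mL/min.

Patient 1: CrCl = (140 − 45) × 93 / (72 × 1.23) = 8835.0 / 88.56 ≈ 99.8 mL/min
Patient 2: SCr = 273 / 88.4 = 3.088 mg/dL
Patient 2: CrCl = (140 − 62) × 119 / (72 × 3.088) = 9282.0 / 222.34 ≈ 41.7 mL/min
|99.8 − 41.7| = 58.1 mL/min

58 mL/min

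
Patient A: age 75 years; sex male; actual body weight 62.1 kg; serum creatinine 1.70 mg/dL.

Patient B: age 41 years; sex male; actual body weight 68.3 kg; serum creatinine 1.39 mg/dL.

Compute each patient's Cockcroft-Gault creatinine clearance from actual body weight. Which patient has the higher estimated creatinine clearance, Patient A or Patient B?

Patient A: CrCl = (140 − 75) × 62.1 / (72 × 1.7) = 4036.5 / 122.40 ≈ 33.0 mL/min
Patient B: CrCl = (140 − 41) × 68.3 / (72 × 1.39) = 6761.7 / 100.08 ≈ 67.6 mL/min
33.0 vs 67.6 mL/min → Patient B is higher.

Patient B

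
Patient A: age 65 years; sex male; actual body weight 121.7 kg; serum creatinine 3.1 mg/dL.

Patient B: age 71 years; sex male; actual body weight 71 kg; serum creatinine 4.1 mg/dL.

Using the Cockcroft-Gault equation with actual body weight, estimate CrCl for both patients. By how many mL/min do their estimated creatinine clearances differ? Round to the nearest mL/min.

24 mL/min

Patient A: CrCl = (140 − 65) × 121.7 / (72 × 3.1) = 9127.5 / 223.20 ≈ 40.9 mL/min
Patient B: CrCl = (140 − 71) × 71 / (72 × 4.1) = 4899.0 / 295.20 ≈ 16.6 mL/min
|40.9 − 16.6| = 24.3 mL/min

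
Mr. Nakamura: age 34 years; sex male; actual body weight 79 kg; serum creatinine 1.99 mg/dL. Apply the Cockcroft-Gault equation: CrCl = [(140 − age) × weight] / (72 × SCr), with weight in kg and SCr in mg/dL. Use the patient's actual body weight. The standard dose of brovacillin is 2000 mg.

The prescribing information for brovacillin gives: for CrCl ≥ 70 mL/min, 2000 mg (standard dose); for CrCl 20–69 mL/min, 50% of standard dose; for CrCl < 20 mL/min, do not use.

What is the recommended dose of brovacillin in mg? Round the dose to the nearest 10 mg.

1000 mg

CrCl = (140 − 34) × 79 / (72 × 1.99) = 8374.0 / 143.28 ≈ 58.4 mL/min
CrCl ≈ 58 mL/min → bracket 20–69 mL/min.
50% of 2000 mg = 1000 mg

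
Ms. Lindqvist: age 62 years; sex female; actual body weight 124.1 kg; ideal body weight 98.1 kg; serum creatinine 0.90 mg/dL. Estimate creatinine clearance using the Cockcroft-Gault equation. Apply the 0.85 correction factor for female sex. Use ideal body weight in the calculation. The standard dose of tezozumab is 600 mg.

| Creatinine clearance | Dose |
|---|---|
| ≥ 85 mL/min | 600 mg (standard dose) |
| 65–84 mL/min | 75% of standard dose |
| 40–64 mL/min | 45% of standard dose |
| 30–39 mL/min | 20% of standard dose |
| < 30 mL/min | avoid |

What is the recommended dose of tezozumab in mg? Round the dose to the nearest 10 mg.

600 mg

CrCl = (140 − 62) × 98.1 / (72 × 0.9) × 0.85 = 7651.8 / 64.80 × 0.85 ≈ 100.4 mL/min
CrCl ≈ 100 mL/min → bracket ≥ 85 mL/min.
100% of 600 mg = 600 mg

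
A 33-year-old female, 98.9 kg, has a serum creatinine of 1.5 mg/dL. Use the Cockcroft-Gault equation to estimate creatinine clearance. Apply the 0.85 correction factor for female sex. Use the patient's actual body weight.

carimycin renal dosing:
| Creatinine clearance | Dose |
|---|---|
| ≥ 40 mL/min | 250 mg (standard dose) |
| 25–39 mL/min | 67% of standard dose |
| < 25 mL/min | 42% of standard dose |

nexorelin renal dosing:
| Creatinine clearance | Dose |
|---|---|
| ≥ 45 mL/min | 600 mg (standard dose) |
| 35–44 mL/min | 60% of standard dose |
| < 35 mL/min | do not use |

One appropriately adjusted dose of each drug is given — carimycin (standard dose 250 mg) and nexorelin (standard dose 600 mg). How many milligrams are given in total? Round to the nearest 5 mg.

850 mg

CrCl = (140 − 33) × 98.9 / (72 × 1.5) × 0.85 = 10582.3 / 108.00 × 0.85 ≈ 83.3 mL/min
CrCl ≈ 83 mL/min.
carimycin: ≥ 40 mL/min → 100% of 250 mg = 250 mg.
nexorelin: ≥ 45 mL/min → 100% of 600 mg = 600 mg.
Total = 250 + 600 = 850 mg.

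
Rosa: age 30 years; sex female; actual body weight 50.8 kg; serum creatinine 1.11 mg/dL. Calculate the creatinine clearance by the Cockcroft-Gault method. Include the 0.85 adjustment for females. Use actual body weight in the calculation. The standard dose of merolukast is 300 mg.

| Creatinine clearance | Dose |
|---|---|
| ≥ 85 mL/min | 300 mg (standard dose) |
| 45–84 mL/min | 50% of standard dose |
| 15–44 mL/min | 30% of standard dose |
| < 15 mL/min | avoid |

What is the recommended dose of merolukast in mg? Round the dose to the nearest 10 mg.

150 mg

CrCl = (140 − 30) × 50.8 / (72 × 1.11) × 0.85 = 5588.0 / 79.92 × 0.85 ≈ 59.4 mL/min
CrCl ≈ 59 mL/min → bracket 45–84 mL/min.
50% of 300 mg = 150 mg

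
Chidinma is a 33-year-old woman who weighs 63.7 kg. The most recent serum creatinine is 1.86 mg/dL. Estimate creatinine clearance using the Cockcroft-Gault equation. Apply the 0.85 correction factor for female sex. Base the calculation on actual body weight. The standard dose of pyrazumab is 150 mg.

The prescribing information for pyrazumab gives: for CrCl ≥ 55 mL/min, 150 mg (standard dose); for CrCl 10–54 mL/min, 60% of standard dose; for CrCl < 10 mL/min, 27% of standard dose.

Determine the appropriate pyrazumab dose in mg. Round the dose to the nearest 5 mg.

90 mg

CrCl = (140 − 33) × 63.7 / (72 × 1.86) × 0.85 = 6815.9 / 133.92 × 0.85 ≈ 43.3 mL/min
CrCl ≈ 43 mL/min → bracket 10–54 mL/min.
60% of 150 mg = 90 mg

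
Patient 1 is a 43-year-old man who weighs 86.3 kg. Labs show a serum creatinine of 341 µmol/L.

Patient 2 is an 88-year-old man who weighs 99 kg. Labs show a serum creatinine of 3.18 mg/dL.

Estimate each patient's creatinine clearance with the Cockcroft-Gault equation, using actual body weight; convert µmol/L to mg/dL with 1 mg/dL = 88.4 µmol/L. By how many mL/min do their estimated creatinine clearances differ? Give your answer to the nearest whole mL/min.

8 mL/min

Patient 1: SCr = 341 / 88.4 = 3.857 mg/dL
Patient 1: CrCl = (140 − 43) × 86.3 / (72 × 3.857) = 8371.1 / 277.70 ≈ 30.1 mL/min
Patient 2: CrCl = (140 − 88) × 99 / (72 × 3.18) = 5148.0 / 228.96 ≈ 22.5 mL/min
|30.1 − 22.5| = 7.6 mL/min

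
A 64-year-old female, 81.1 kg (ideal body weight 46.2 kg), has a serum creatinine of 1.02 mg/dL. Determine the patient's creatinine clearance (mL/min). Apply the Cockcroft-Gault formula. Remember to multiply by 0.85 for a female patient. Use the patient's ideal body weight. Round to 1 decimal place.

CrCl = (140 − 64) × 46.2 / (72 × 1.02) × 0.85 = 3511.2 / 73.44 × 0.85 ≈ 40.6 mL/min

40.6 mL/min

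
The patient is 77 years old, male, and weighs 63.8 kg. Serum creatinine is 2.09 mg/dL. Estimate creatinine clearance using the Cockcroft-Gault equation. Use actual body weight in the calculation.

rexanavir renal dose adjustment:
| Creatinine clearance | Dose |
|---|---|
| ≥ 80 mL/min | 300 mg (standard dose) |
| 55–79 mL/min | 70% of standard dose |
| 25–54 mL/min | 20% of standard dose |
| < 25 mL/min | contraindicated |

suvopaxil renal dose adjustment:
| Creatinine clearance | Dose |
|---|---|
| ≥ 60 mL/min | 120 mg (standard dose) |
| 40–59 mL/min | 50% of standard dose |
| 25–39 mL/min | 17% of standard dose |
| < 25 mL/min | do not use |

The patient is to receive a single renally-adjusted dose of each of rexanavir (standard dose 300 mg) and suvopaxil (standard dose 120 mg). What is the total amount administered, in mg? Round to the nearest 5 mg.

CrCl = (140 − 77) × 63.8 / (72 × 2.09) = 4019.4 / 150.48 ≈ 26.7 mL/min
CrCl ≈ 27 mL/min.
rexanavir: 25–54 mL/min → 20% of 300 mg = 60 mg.
suvopaxil: 25–39 mL/min → 17% of 120 mg = 20.4 mg.
Total = 60 + 20.4 = 80.4 mg.

80 mg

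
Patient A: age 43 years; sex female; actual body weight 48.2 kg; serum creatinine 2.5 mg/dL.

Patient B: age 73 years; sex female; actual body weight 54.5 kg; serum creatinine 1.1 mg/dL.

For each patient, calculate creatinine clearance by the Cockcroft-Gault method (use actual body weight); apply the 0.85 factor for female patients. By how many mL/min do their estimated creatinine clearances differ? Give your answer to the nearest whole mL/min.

17 mL/min

Patient A: CrCl = (140 − 43) × 48.2 / (72 × 2.5) × 0.85 = 4675.4 / 180.00 × 0.85 ≈ 22.1 mL/min
Patient B: CrCl = (140 − 73) × 54.5 / (72 × 1.1) × 0.85 = 3651.5 / 79.20 × 0.85 ≈ 39.2 mL/min
|22.1 − 39.2| = 17.1 mL/min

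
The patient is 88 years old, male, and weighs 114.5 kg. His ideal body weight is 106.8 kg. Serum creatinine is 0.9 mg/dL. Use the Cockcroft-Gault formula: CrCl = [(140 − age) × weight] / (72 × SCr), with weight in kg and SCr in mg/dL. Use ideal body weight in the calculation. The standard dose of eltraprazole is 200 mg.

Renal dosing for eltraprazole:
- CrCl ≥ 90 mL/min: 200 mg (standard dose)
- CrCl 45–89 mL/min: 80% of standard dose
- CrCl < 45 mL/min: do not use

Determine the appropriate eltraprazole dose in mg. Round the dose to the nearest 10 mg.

CrCl = (140 − 88) × 106.8 / (72 × 0.9) = 5553.6 / 64.80 ≈ 85.7 mL/min
CrCl ≈ 86 mL/min → bracket 45–89 mL/min.
80% of 200 mg = 160 mg

160 mg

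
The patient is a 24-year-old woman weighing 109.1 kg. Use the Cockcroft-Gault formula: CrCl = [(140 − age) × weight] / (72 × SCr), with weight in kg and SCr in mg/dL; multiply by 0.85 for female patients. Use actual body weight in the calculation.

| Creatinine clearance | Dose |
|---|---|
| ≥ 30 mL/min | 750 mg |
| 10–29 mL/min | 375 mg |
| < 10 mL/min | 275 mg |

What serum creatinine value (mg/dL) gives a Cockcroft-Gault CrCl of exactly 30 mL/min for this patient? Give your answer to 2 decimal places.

Standard dose requires CrCl ≥ 30 mL/min.
Set (140 − 24) × 109.1 × 0.85 / (72 × SCr) = 30
SCr = (140 − 24) × 109.1 × 0.85 / (72 × 30) = 4.980 mg/dL

4.98 mg/dL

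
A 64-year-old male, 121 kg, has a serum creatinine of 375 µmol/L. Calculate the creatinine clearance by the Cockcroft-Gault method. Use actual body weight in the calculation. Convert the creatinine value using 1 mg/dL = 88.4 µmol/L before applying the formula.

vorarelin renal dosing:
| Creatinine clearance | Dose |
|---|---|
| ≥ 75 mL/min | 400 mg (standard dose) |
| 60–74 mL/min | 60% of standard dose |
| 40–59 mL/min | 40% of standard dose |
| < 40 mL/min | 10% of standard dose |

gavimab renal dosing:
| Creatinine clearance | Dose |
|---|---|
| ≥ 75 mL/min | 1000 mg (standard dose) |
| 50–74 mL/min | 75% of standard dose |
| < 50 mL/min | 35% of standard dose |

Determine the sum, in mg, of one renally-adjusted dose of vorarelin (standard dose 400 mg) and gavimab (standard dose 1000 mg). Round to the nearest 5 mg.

SCr = 375 / 88.4 = 4.242 mg/dL
CrCl = (140 − 64) × 121 / (72 × 4.242) = 9196.0 / 305.42 ≈ 30.1 mL/min
CrCl ≈ 30 mL/min.
vorarelin: < 40 mL/min → 10% of 400 mg = 40 mg.
gavimab: < 50 mL/min → 35% of 1000 mg = 350 mg.
Total = 40 + 350 = 390 mg.

390 mg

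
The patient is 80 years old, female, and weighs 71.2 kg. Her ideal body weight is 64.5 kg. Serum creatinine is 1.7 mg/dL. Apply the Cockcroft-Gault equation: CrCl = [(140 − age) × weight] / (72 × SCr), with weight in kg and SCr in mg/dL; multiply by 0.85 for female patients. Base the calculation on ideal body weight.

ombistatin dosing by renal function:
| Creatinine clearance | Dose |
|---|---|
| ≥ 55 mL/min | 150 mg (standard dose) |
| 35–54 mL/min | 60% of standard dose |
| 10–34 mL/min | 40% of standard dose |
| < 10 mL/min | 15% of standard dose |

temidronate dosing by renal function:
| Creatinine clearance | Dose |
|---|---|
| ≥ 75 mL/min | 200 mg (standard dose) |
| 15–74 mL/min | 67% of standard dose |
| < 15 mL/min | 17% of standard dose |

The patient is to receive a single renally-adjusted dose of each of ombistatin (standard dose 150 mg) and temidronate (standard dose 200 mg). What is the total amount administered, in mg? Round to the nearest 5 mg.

195 mg

CrCl = (140 − 80) × 64.5 / (72 × 1.7) × 0.85 = 3870.0 / 122.40 × 0.85 ≈ 26.9 mL/min
CrCl ≈ 27 mL/min.
ombistatin: 10–34 mL/min → 40% of 150 mg = 60 mg.
temidronate: 15–74 mL/min → 67% of 200 mg = 134 mg.
Total = 60 + 134 = 194 mg.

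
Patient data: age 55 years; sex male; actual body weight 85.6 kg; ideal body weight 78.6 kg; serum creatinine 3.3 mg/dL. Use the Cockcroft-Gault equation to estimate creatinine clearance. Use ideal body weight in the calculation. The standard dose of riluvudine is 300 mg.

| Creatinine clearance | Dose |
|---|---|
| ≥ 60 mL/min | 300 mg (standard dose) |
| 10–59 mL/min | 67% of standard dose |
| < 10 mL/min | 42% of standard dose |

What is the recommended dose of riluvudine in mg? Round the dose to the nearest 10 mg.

CrCl = (140 − 55) × 78.6 / (72 × 3.3) = 6681.0 / 237.60 ≈ 28.1 mL/min
CrCl ≈ 28 mL/min → bracket 10–59 mL/min.
67% of 300 mg = 201 mg → 200 mg

200 mg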